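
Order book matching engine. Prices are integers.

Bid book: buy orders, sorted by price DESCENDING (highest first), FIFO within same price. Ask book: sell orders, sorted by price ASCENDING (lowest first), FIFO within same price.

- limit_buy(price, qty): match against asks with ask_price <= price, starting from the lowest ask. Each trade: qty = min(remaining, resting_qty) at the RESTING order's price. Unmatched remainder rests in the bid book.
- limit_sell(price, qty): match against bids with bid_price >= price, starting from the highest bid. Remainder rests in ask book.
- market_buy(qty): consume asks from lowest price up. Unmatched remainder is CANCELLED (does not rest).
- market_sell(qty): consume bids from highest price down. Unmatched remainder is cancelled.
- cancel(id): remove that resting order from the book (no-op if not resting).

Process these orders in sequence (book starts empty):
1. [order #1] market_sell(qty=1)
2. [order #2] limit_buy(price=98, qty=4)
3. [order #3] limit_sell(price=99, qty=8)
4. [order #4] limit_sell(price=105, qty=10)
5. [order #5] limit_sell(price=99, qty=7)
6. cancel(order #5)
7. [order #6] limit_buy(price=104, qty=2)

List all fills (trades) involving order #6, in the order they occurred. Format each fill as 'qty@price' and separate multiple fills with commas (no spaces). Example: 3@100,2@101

After op 1 [order #1] market_sell(qty=1): fills=none; bids=[-] asks=[-]
After op 2 [order #2] limit_buy(price=98, qty=4): fills=none; bids=[#2:4@98] asks=[-]
After op 3 [order #3] limit_sell(price=99, qty=8): fills=none; bids=[#2:4@98] asks=[#3:8@99]
After op 4 [order #4] limit_sell(price=105, qty=10): fills=none; bids=[#2:4@98] asks=[#3:8@99 #4:10@105]
After op 5 [order #5] limit_sell(price=99, qty=7): fills=none; bids=[#2:4@98] asks=[#3:8@99 #5:7@99 #4:10@105]
After op 6 cancel(order #5): fills=none; bids=[#2:4@98] asks=[#3:8@99 #4:10@105]
After op 7 [order #6] limit_buy(price=104, qty=2): fills=#6x#3:2@99; bids=[#2:4@98] asks=[#3:6@99 #4:10@105]

Answer: 2@99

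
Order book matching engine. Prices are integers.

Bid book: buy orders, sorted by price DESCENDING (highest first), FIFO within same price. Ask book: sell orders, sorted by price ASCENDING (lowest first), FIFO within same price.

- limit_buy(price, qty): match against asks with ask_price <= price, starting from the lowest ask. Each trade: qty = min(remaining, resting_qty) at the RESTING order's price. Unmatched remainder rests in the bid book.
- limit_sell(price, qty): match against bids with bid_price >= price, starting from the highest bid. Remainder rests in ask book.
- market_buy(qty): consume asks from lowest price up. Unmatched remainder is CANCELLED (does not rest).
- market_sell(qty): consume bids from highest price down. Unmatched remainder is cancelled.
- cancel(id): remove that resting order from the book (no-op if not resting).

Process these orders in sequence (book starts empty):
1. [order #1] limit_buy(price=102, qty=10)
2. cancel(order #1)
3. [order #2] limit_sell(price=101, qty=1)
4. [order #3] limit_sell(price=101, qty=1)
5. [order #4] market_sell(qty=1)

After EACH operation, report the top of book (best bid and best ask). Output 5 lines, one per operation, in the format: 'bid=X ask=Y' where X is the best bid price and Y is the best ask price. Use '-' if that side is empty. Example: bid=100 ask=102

After op 1 [order #1] limit_buy(price=102, qty=10): fills=none; bids=[#1:10@102] asks=[-]
After op 2 cancel(order #1): fills=none; bids=[-] asks=[-]
After op 3 [order #2] limit_sell(price=101, qty=1): fills=none; bids=[-] asks=[#2:1@101]
After op 4 [order #3] limit_sell(price=101, qty=1): fills=none; bids=[-] asks=[#2:1@101 #3:1@101]
After op 5 [order #4] market_sell(qty=1): fills=none; bids=[-] asks=[#2:1@101 #3:1@101]

Answer: bid=102 ask=-
bid=- ask=-
bid=- ask=101
bid=- ask=101
bid=- ask=101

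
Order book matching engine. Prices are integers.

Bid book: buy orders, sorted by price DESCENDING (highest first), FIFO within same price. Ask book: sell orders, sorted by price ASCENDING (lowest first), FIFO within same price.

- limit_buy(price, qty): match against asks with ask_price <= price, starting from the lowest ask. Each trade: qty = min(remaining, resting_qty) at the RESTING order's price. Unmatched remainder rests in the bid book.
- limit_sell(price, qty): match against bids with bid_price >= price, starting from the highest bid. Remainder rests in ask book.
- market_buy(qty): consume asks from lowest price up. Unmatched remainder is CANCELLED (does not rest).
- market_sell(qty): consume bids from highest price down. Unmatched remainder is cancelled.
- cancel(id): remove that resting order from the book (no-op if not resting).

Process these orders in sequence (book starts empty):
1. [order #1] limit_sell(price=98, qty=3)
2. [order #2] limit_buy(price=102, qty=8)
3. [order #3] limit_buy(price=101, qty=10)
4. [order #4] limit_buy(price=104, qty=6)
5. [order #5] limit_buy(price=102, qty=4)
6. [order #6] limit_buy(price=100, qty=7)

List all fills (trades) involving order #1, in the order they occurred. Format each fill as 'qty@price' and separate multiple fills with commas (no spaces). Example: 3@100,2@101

After op 1 [order #1] limit_sell(price=98, qty=3): fills=none; bids=[-] asks=[#1:3@98]
After op 2 [order #2] limit_buy(price=102, qty=8): fills=#2x#1:3@98; bids=[#2:5@102] asks=[-]
After op 3 [order #3] limit_buy(price=101, qty=10): fills=none; bids=[#2:5@102 #3:10@101] asks=[-]
After op 4 [order #4] limit_buy(price=104, qty=6): fills=none; bids=[#4:6@104 #2:5@102 #3:10@101] asks=[-]
After op 5 [order #5] limit_buy(price=102, qty=4): fills=none; bids=[#4:6@104 #2:5@102 #5:4@102 #3:10@101] asks=[-]
After op 6 [order #6] limit_buy(price=100, qty=7): fills=none; bids=[#4:6@104 #2:5@102 #5:4@102 #3:10@101 #6:7@100] asks=[-]

Answer: 3@98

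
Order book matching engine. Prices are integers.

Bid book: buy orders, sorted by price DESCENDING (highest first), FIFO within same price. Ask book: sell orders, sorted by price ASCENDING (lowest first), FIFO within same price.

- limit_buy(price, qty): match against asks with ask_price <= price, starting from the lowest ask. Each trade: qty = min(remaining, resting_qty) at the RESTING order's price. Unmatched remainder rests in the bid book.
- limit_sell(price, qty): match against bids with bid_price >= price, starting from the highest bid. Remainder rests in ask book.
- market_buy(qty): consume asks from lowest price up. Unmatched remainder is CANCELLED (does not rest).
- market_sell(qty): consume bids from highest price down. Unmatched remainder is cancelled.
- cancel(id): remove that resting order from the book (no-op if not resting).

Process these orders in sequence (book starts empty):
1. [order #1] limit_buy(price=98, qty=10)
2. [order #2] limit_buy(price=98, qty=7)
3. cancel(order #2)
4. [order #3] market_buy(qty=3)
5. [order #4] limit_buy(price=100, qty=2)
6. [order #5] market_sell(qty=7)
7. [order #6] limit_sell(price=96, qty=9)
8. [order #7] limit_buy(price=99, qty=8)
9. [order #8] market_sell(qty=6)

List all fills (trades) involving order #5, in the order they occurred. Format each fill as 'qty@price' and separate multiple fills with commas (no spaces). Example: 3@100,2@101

Answer: 2@100,5@98

Derivation:
After op 1 [order #1] limit_buy(price=98, qty=10): fills=none; bids=[#1:10@98] asks=[-]
After op 2 [order #2] limit_buy(price=98, qty=7): fills=none; bids=[#1:10@98 #2:7@98] asks=[-]
After op 3 cancel(order #2): fills=none; bids=[#1:10@98] asks=[-]
After op 4 [order #3] market_buy(qty=3): fills=none; bids=[#1:10@98] asks=[-]
After op 5 [order #4] limit_buy(price=100, qty=2): fills=none; bids=[#4:2@100 #1:10@98] asks=[-]
After op 6 [order #5] market_sell(qty=7): fills=#4x#5:2@100 #1x#5:5@98; bids=[#1:5@98] asks=[-]
After op 7 [order #6] limit_sell(price=96, qty=9): fills=#1x#6:5@98; bids=[-] asks=[#6:4@96]
After op 8 [order #7] limit_buy(price=99, qty=8): fills=#7x#6:4@96; bids=[#7:4@99] asks=[-]
After op 9 [order #8] market_sell(qty=6): fills=#7x#8:4@99; bids=[-] asks=[-]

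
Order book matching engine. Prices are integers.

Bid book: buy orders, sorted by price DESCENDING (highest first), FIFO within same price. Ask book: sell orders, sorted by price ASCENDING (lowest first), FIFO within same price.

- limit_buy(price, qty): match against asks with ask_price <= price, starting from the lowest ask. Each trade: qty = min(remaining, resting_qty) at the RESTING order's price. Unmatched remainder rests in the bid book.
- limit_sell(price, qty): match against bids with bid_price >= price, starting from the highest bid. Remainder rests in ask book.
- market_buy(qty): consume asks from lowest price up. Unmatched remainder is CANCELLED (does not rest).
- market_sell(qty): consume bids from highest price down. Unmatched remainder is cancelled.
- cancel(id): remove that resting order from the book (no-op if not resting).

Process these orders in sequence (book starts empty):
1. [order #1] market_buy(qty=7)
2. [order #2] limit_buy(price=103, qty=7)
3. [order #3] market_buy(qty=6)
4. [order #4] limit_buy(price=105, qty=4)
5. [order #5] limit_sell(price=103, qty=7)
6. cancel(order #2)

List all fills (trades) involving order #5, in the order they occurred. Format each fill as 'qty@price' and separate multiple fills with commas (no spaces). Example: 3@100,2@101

Answer: 4@105,3@103

Derivation:
After op 1 [order #1] market_buy(qty=7): fills=none; bids=[-] asks=[-]
After op 2 [order #2] limit_buy(price=103, qty=7): fills=none; bids=[#2:7@103] asks=[-]
After op 3 [order #3] market_buy(qty=6): fills=none; bids=[#2:7@103] asks=[-]
After op 4 [order #4] limit_buy(price=105, qty=4): fills=none; bids=[#4:4@105 #2:7@103] asks=[-]
After op 5 [order #5] limit_sell(price=103, qty=7): fills=#4x#5:4@105 #2x#5:3@103; bids=[#2:4@103] asks=[-]
After op 6 cancel(order #2): fills=none; bids=[-] asks=[-]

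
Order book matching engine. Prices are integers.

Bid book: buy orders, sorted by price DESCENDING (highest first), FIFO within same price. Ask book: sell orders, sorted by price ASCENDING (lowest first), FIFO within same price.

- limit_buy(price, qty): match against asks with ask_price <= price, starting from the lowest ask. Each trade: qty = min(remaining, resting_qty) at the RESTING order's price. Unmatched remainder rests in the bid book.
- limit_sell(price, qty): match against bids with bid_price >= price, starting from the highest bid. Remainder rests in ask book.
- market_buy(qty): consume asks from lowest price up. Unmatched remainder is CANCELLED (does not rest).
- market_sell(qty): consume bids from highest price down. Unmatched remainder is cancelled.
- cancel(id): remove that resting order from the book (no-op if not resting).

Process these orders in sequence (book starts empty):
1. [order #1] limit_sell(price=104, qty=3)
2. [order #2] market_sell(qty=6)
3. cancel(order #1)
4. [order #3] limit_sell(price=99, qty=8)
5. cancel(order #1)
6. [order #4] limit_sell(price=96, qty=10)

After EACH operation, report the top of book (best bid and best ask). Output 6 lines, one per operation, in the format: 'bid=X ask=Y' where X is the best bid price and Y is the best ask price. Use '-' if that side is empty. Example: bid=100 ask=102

Answer: bid=- ask=104
bid=- ask=104
bid=- ask=-
bid=- ask=99
bid=- ask=99
bid=- ask=96

Derivation:
After op 1 [order #1] limit_sell(price=104, qty=3): fills=none; bids=[-] asks=[#1:3@104]
After op 2 [order #2] market_sell(qty=6): fills=none; bids=[-] asks=[#1:3@104]
After op 3 cancel(order #1): fills=none; bids=[-] asks=[-]
After op 4 [order #3] limit_sell(price=99, qty=8): fills=none; bids=[-] asks=[#3:8@99]
After op 5 cancel(order #1): fills=none; bids=[-] asks=[#3:8@99]
After op 6 [order #4] limit_sell(price=96, qty=10): fills=none; bids=[-] asks=[#4:10@96 #3:8@99]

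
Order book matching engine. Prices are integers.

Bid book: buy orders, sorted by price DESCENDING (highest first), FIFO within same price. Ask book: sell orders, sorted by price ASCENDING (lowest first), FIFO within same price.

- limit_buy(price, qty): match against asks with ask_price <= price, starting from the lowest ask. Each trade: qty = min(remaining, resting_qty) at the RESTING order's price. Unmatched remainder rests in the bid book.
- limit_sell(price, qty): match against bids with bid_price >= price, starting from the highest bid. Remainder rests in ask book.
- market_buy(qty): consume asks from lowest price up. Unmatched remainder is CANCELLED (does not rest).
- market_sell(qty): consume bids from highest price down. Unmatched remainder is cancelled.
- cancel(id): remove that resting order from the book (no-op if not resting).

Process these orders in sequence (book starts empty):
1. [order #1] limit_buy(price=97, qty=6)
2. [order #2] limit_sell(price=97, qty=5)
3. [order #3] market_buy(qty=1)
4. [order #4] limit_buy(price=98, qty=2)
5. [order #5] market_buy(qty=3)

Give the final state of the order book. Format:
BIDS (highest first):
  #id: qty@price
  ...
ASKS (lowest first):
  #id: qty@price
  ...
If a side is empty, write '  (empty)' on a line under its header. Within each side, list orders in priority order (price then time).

Answer: BIDS (highest first):
  #4: 2@98
  #1: 1@97
ASKS (lowest first):
  (empty)

Derivation:
After op 1 [order #1] limit_buy(price=97, qty=6): fills=none; bids=[#1:6@97] asks=[-]
After op 2 [order #2] limit_sell(price=97, qty=5): fills=#1x#2:5@97; bids=[#1:1@97] asks=[-]
After op 3 [order #3] market_buy(qty=1): fills=none; bids=[#1:1@97] asks=[-]
After op 4 [order #4] limit_buy(price=98, qty=2): fills=none; bids=[#4:2@98 #1:1@97] asks=[-]
After op 5 [order #5] market_buy(qty=3): fills=none; bids=[#4:2@98 #1:1@97] asks=[-]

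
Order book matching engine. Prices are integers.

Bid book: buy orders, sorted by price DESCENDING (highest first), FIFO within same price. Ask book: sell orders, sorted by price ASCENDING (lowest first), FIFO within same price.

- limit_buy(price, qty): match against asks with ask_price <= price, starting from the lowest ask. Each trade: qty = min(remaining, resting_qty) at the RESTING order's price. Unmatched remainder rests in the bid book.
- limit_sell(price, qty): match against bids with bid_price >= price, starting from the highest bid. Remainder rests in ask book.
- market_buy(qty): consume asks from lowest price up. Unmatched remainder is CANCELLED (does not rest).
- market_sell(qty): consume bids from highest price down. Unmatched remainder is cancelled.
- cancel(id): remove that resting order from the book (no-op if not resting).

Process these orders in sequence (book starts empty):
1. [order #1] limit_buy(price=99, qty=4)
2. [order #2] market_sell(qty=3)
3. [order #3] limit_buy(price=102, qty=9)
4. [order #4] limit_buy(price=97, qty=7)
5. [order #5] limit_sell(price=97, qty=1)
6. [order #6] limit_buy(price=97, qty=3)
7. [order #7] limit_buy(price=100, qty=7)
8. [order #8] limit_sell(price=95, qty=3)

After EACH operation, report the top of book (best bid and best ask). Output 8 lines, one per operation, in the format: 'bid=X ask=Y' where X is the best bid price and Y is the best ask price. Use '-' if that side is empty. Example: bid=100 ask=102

After op 1 [order #1] limit_buy(price=99, qty=4): fills=none; bids=[#1:4@99] asks=[-]
After op 2 [order #2] market_sell(qty=3): fills=#1x#2:3@99; bids=[#1:1@99] asks=[-]
After op 3 [order #3] limit_buy(price=102, qty=9): fills=none; bids=[#3:9@102 #1:1@99] asks=[-]
After op 4 [order #4] limit_buy(price=97, qty=7): fills=none; bids=[#3:9@102 #1:1@99 #4:7@97] asks=[-]
After op 5 [order #5] limit_sell(price=97, qty=1): fills=#3x#5:1@102; bids=[#3:8@102 #1:1@99 #4:7@97] asks=[-]
After op 6 [order #6] limit_buy(price=97, qty=3): fills=none; bids=[#3:8@102 #1:1@99 #4:7@97 #6:3@97] asks=[-]
After op 7 [order #7] limit_buy(price=100, qty=7): fills=none; bids=[#3:8@102 #7:7@100 #1:1@99 #4:7@97 #6:3@97] asks=[-]
After op 8 [order #8] limit_sell(price=95, qty=3): fills=#3x#8:3@102; bids=[#3:5@102 #7:7@100 #1:1@99 #4:7@97 #6:3@97] asks=[-]

Answer: bid=99 ask=-
bid=99 ask=-
bid=102 ask=-
bid=102 ask=-
bid=102 ask=-
bid=102 ask=-
bid=102 ask=-
bid=102 ask=-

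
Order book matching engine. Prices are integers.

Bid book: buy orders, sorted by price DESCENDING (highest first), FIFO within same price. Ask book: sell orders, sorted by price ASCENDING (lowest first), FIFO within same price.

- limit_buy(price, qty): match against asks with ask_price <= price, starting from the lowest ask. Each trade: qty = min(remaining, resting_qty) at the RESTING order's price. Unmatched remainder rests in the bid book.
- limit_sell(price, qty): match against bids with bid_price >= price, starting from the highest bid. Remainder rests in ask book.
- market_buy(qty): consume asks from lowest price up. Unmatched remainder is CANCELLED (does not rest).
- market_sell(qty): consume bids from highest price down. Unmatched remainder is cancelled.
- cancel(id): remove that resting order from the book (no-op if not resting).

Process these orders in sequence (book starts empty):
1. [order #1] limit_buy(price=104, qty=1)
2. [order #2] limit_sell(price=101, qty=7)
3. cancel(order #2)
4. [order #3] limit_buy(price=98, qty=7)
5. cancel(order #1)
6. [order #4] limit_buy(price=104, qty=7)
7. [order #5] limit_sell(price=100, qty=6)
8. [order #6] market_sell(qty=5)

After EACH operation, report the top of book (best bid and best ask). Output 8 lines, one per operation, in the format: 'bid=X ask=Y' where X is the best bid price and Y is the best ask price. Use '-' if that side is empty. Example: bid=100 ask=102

Answer: bid=104 ask=-
bid=- ask=101
bid=- ask=-
bid=98 ask=-
bid=98 ask=-
bid=104 ask=-
bid=104 ask=-
bid=98 ask=-

Derivation:
After op 1 [order #1] limit_buy(price=104, qty=1): fills=none; bids=[#1:1@104] asks=[-]
After op 2 [order #2] limit_sell(price=101, qty=7): fills=#1x#2:1@104; bids=[-] asks=[#2:6@101]
After op 3 cancel(order #2): fills=none; bids=[-] asks=[-]
After op 4 [order #3] limit_buy(price=98, qty=7): fills=none; bids=[#3:7@98] asks=[-]
After op 5 cancel(order #1): fills=none; bids=[#3:7@98] asks=[-]
After op 6 [order #4] limit_buy(price=104, qty=7): fills=none; bids=[#4:7@104 #3:7@98] asks=[-]
After op 7 [order #5] limit_sell(price=100, qty=6): fills=#4x#5:6@104; bids=[#4:1@104 #3:7@98] asks=[-]
After op 8 [order #6] market_sell(qty=5): fills=#4x#6:1@104 #3x#6:4@98; bids=[#3:3@98] asks=[-]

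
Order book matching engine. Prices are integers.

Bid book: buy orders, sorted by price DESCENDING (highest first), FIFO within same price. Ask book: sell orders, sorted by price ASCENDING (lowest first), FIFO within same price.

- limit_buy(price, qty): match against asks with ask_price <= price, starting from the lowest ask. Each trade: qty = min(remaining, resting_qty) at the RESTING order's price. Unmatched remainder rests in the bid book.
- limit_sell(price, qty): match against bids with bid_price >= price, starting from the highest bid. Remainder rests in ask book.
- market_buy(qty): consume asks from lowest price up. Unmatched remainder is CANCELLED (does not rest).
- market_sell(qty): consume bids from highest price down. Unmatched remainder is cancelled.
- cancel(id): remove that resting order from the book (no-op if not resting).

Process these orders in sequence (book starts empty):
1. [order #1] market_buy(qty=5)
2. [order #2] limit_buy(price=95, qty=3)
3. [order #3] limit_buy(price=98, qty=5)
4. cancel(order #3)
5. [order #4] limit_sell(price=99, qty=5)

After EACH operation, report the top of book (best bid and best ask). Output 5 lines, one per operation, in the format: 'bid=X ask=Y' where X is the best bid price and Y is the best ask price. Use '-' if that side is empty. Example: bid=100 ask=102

After op 1 [order #1] market_buy(qty=5): fills=none; bids=[-] asks=[-]
After op 2 [order #2] limit_buy(price=95, qty=3): fills=none; bids=[#2:3@95] asks=[-]
After op 3 [order #3] limit_buy(price=98, qty=5): fills=none; bids=[#3:5@98 #2:3@95] asks=[-]
After op 4 cancel(order #3): fills=none; bids=[#2:3@95] asks=[-]
After op 5 [order #4] limit_sell(price=99, qty=5): fills=none; bids=[#2:3@95] asks=[#4:5@99]

Answer: bid=- ask=-
bid=95 ask=-
bid=98 ask=-
bid=95 ask=-
bid=95 ask=99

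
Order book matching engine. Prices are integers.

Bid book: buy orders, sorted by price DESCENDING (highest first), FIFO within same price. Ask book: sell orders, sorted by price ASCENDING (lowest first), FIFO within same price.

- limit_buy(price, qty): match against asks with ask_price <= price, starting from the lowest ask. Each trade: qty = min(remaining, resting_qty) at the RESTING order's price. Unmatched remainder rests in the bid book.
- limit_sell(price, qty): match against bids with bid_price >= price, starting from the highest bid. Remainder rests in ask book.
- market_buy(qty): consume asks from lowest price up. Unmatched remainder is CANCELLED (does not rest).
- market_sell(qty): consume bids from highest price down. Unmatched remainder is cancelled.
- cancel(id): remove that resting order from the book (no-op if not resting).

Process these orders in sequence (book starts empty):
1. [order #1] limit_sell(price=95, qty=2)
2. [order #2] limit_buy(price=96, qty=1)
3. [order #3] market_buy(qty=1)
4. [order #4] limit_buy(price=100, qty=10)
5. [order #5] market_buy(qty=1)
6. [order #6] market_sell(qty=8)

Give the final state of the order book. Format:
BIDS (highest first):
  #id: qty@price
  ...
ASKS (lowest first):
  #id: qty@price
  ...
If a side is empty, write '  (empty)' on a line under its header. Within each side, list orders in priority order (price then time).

After op 1 [order #1] limit_sell(price=95, qty=2): fills=none; bids=[-] asks=[#1:2@95]
After op 2 [order #2] limit_buy(price=96, qty=1): fills=#2x#1:1@95; bids=[-] asks=[#1:1@95]
After op 3 [order #3] market_buy(qty=1): fills=#3x#1:1@95; bids=[-] asks=[-]
After op 4 [order #4] limit_buy(price=100, qty=10): fills=none; bids=[#4:10@100] asks=[-]
After op 5 [order #5] market_buy(qty=1): fills=none; bids=[#4:10@100] asks=[-]
After op 6 [order #6] market_sell(qty=8): fills=#4x#6:8@100; bids=[#4:2@100] asks=[-]

Answer: BIDS (highest first):
  #4: 2@100
ASKS (lowest first):
  (empty)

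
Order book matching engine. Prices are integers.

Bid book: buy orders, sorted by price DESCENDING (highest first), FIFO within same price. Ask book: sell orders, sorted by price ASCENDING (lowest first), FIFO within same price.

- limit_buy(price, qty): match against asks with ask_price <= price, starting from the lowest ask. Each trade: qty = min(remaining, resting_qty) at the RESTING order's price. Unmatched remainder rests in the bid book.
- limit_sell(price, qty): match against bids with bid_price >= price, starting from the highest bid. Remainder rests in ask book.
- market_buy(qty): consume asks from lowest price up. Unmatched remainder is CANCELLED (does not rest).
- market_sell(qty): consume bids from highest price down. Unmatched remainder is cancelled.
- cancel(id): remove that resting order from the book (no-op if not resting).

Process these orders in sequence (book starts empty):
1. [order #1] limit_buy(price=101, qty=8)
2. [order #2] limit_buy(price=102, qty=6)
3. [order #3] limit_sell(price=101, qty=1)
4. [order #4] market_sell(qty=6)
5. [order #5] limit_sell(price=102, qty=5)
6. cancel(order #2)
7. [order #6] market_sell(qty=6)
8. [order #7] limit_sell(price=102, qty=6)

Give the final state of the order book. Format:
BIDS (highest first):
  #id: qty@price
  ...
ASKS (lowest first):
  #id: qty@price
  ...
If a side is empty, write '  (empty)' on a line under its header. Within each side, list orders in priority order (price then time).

Answer: BIDS (highest first):
  #1: 1@101
ASKS (lowest first):
  #5: 5@102
  #7: 6@102

Derivation:
After op 1 [order #1] limit_buy(price=101, qty=8): fills=none; bids=[#1:8@101] asks=[-]
After op 2 [order #2] limit_buy(price=102, qty=6): fills=none; bids=[#2:6@102 #1:8@101] asks=[-]
After op 3 [order #3] limit_sell(price=101, qty=1): fills=#2x#3:1@102; bids=[#2:5@102 #1:8@101] asks=[-]
After op 4 [order #4] market_sell(qty=6): fills=#2x#4:5@102 #1x#4:1@101; bids=[#1:7@101] asks=[-]
After op 5 [order #5] limit_sell(price=102, qty=5): fills=none; bids=[#1:7@101] asks=[#5:5@102]
After op 6 cancel(order #2): fills=none; bids=[#1:7@101] asks=[#5:5@102]
After op 7 [order #6] market_sell(qty=6): fills=#1x#6:6@101; bids=[#1:1@101] asks=[#5:5@102]
After op 8 [order #7] limit_sell(price=102, qty=6): fills=none; bids=[#1:1@101] asks=[#5:5@102 #7:6@102]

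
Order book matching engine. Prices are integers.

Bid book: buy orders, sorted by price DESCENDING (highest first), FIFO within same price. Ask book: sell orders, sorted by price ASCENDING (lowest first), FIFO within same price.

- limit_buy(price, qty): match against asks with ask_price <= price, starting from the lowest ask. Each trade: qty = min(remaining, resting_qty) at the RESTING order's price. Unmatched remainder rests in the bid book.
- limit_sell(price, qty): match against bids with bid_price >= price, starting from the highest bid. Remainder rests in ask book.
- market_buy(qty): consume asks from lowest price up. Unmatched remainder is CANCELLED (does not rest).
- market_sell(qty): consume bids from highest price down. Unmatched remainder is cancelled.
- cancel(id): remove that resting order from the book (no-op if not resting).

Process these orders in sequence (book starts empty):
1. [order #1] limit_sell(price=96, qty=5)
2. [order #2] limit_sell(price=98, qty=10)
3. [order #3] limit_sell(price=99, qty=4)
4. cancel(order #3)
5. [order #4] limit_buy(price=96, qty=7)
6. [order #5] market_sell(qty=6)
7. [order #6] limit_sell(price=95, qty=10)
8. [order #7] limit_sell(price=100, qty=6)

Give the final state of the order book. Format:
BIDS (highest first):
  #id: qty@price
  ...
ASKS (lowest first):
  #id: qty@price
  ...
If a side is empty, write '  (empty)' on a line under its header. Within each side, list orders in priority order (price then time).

Answer: BIDS (highest first):
  (empty)
ASKS (lowest first):
  #6: 10@95
  #2: 10@98
  #7: 6@100

Derivation:
After op 1 [order #1] limit_sell(price=96, qty=5): fills=none; bids=[-] asks=[#1:5@96]
After op 2 [order #2] limit_sell(price=98, qty=10): fills=none; bids=[-] asks=[#1:5@96 #2:10@98]
After op 3 [order #3] limit_sell(price=99, qty=4): fills=none; bids=[-] asks=[#1:5@96 #2:10@98 #3:4@99]
After op 4 cancel(order #3): fills=none; bids=[-] asks=[#1:5@96 #2:10@98]
After op 5 [order #4] limit_buy(price=96, qty=7): fills=#4x#1:5@96; bids=[#4:2@96] asks=[#2:10@98]
After op 6 [order #5] market_sell(qty=6): fills=#4x#5:2@96; bids=[-] asks=[#2:10@98]
After op 7 [order #6] limit_sell(price=95, qty=10): fills=none; bids=[-] asks=[#6:10@95 #2:10@98]
After op 8 [order #7] limit_sell(price=100, qty=6): fills=none; bids=[-] asks=[#6:10@95 #2:10@98 #7:6@100]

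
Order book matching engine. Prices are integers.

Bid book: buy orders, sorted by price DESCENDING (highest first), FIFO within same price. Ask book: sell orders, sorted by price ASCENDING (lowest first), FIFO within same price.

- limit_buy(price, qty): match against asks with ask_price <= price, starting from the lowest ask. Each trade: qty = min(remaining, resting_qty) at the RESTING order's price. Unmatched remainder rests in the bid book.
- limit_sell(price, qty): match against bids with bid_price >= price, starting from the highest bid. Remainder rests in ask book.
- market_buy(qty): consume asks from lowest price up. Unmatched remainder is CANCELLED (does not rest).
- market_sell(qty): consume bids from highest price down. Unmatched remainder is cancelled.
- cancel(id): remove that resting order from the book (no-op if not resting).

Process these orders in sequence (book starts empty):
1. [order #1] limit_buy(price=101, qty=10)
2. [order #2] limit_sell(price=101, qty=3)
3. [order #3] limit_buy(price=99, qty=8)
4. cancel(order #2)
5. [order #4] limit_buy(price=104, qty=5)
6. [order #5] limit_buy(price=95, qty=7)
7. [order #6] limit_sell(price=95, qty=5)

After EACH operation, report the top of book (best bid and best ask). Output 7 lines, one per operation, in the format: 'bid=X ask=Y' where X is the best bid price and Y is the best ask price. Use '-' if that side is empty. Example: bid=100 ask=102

After op 1 [order #1] limit_buy(price=101, qty=10): fills=none; bids=[#1:10@101] asks=[-]
After op 2 [order #2] limit_sell(price=101, qty=3): fills=#1x#2:3@101; bids=[#1:7@101] asks=[-]
After op 3 [order #3] limit_buy(price=99, qty=8): fills=none; bids=[#1:7@101 #3:8@99] asks=[-]
After op 4 cancel(order #2): fills=none; bids=[#1:7@101 #3:8@99] asks=[-]
After op 5 [order #4] limit_buy(price=104, qty=5): fills=none; bids=[#4:5@104 #1:7@101 #3:8@99] asks=[-]
After op 6 [order #5] limit_buy(price=95, qty=7): fills=none; bids=[#4:5@104 #1:7@101 #3:8@99 #5:7@95] asks=[-]
After op 7 [order #6] limit_sell(price=95, qty=5): fills=#4x#6:5@104; bids=[#1:7@101 #3:8@99 #5:7@95] asks=[-]

Answer: bid=101 ask=-
bid=101 ask=-
bid=101 ask=-
bid=101 ask=-
bid=104 ask=-
bid=104 ask=-
bid=101 ask=-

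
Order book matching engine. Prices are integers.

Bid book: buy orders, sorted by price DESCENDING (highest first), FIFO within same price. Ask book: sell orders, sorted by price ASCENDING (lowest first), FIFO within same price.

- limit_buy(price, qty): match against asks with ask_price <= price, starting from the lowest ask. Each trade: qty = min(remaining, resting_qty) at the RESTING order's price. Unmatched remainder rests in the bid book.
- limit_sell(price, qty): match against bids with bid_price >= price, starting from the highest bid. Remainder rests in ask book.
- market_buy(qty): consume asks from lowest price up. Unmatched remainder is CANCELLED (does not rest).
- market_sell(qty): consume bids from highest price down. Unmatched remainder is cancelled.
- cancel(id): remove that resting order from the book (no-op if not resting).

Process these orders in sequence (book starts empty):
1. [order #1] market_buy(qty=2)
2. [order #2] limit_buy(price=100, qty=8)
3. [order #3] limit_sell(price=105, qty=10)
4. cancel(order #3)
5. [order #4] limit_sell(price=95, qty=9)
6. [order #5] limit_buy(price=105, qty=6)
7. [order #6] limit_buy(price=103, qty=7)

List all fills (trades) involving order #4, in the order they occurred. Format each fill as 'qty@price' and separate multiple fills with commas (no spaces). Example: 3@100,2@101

After op 1 [order #1] market_buy(qty=2): fills=none; bids=[-] asks=[-]
After op 2 [order #2] limit_buy(price=100, qty=8): fills=none; bids=[#2:8@100] asks=[-]
After op 3 [order #3] limit_sell(price=105, qty=10): fills=none; bids=[#2:8@100] asks=[#3:10@105]
After op 4 cancel(order #3): fills=none; bids=[#2:8@100] asks=[-]
After op 5 [order #4] limit_sell(price=95, qty=9): fills=#2x#4:8@100; bids=[-] asks=[#4:1@95]
After op 6 [order #5] limit_buy(price=105, qty=6): fills=#5x#4:1@95; bids=[#5:5@105] asks=[-]
After op 7 [order #6] limit_buy(price=103, qty=7): fills=none; bids=[#5:5@105 #6:7@103] asks=[-]

Answer: 8@100,1@95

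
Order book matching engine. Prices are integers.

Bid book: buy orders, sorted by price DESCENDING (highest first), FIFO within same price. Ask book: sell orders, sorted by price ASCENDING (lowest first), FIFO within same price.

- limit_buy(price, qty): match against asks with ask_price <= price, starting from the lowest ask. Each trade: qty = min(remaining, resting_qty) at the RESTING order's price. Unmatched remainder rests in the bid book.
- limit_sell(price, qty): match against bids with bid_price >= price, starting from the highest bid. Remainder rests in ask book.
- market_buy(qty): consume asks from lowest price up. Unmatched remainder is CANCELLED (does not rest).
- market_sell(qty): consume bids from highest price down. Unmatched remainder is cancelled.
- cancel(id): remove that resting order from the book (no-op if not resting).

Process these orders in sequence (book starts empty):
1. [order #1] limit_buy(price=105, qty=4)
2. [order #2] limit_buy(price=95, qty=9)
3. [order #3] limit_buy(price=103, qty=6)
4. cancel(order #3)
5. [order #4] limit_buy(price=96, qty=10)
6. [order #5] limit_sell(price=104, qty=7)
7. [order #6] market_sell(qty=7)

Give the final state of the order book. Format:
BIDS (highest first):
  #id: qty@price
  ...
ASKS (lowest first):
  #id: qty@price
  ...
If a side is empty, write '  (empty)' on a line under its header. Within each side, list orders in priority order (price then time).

Answer: BIDS (highest first):
  #4: 3@96
  #2: 9@95
ASKS (lowest first):
  #5: 3@104

Derivation:
After op 1 [order #1] limit_buy(price=105, qty=4): fills=none; bids=[#1:4@105] asks=[-]
After op 2 [order #2] limit_buy(price=95, qty=9): fills=none; bids=[#1:4@105 #2:9@95] asks=[-]
After op 3 [order #3] limit_buy(price=103, qty=6): fills=none; bids=[#1:4@105 #3:6@103 #2:9@95] asks=[-]
After op 4 cancel(order #3): fills=none; bids=[#1:4@105 #2:9@95] asks=[-]
After op 5 [order #4] limit_buy(price=96, qty=10): fills=none; bids=[#1:4@105 #4:10@96 #2:9@95] asks=[-]
After op 6 [order #5] limit_sell(price=104, qty=7): fills=#1x#5:4@105; bids=[#4:10@96 #2:9@95] asks=[#5:3@104]
After op 7 [order #6] market_sell(qty=7): fills=#4x#6:7@96; bids=[#4:3@96 #2:9@95] asks=[#5:3@104]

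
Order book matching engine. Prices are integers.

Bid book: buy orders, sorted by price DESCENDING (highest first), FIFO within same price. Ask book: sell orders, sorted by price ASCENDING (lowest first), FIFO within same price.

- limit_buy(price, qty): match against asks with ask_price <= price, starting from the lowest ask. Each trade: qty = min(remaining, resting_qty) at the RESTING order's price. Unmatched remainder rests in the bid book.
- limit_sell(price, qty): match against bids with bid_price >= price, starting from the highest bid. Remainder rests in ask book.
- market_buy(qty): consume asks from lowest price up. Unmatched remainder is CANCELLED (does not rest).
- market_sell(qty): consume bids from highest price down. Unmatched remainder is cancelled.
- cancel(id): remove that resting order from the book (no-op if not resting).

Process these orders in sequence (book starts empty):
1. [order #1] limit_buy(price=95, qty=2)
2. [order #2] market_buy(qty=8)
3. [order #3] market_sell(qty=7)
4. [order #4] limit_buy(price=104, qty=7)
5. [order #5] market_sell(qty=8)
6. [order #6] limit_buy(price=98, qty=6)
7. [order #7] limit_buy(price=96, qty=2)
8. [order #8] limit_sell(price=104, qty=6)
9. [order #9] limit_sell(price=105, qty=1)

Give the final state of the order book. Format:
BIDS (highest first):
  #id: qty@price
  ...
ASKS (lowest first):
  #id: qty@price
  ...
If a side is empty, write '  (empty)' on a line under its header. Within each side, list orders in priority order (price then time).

After op 1 [order #1] limit_buy(price=95, qty=2): fills=none; bids=[#1:2@95] asks=[-]
After op 2 [order #2] market_buy(qty=8): fills=none; bids=[#1:2@95] asks=[-]
After op 3 [order #3] market_sell(qty=7): fills=#1x#3:2@95; bids=[-] asks=[-]
After op 4 [order #4] limit_buy(price=104, qty=7): fills=none; bids=[#4:7@104] asks=[-]
After op 5 [order #5] market_sell(qty=8): fills=#4x#5:7@104; bids=[-] asks=[-]
After op 6 [order #6] limit_buy(price=98, qty=6): fills=none; bids=[#6:6@98] asks=[-]
After op 7 [order #7] limit_buy(price=96, qty=2): fills=none; bids=[#6:6@98 #7:2@96] asks=[-]
After op 8 [order #8] limit_sell(price=104, qty=6): fills=none; bids=[#6:6@98 #7:2@96] asks=[#8:6@104]
After op 9 [order #9] limit_sell(price=105, qty=1): fills=none; bids=[#6:6@98 #7:2@96] asks=[#8:6@104 #9:1@105]

Answer: BIDS (highest first):
  #6: 6@98
  #7: 2@96
ASKS (lowest first):
  #8: 6@104
  #9: 1@105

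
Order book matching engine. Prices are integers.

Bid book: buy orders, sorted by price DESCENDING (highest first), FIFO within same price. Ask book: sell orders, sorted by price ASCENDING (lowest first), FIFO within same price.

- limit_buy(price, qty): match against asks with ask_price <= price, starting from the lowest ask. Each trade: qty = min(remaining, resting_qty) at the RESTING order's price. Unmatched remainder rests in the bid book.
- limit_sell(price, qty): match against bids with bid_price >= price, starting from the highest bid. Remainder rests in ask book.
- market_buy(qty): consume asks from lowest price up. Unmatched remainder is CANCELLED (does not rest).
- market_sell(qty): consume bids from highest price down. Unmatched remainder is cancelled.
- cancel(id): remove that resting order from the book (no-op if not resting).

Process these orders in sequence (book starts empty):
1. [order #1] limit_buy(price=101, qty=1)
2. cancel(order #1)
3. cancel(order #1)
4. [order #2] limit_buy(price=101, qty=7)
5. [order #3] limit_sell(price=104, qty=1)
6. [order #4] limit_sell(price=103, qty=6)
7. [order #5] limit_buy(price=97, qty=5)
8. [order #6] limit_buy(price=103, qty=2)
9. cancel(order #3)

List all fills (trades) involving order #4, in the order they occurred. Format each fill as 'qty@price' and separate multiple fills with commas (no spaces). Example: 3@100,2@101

Answer: 2@103

Derivation:
After op 1 [order #1] limit_buy(price=101, qty=1): fills=none; bids=[#1:1@101] asks=[-]
After op 2 cancel(order #1): fills=none; bids=[-] asks=[-]
After op 3 cancel(order #1): fills=none; bids=[-] asks=[-]
After op 4 [order #2] limit_buy(price=101, qty=7): fills=none; bids=[#2:7@101] asks=[-]
After op 5 [order #3] limit_sell(price=104, qty=1): fills=none; bids=[#2:7@101] asks=[#3:1@104]
After op 6 [order #4] limit_sell(price=103, qty=6): fills=none; bids=[#2:7@101] asks=[#4:6@103 #3:1@104]
After op 7 [order #5] limit_buy(price=97, qty=5): fills=none; bids=[#2:7@101 #5:5@97] asks=[#4:6@103 #3:1@104]
After op 8 [order #6] limit_buy(price=103, qty=2): fills=#6x#4:2@103; bids=[#2:7@101 #5:5@97] asks=[#4:4@103 #3:1@104]
After op 9 cancel(order #3): fills=none; bids=[#2:7@101 #5:5@97] asks=[#4:4@103]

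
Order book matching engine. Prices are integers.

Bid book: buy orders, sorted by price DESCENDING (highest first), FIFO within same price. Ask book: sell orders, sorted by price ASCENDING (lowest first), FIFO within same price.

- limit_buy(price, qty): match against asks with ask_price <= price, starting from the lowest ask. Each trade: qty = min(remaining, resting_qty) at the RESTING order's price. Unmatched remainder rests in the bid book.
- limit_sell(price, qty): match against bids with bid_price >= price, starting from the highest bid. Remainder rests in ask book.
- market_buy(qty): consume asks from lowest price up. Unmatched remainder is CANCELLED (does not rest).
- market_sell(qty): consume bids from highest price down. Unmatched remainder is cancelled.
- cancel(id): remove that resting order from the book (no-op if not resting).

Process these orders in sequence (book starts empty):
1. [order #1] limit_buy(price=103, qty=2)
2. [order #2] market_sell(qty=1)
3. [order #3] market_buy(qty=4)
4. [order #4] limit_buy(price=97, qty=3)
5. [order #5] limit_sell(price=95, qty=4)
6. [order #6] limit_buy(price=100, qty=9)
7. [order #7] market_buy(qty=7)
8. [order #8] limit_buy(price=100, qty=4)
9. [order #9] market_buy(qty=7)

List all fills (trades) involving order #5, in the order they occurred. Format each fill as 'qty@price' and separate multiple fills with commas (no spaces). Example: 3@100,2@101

Answer: 1@103,3@97

Derivation:
After op 1 [order #1] limit_buy(price=103, qty=2): fills=none; bids=[#1:2@103] asks=[-]
After op 2 [order #2] market_sell(qty=1): fills=#1x#2:1@103; bids=[#1:1@103] asks=[-]
After op 3 [order #3] market_buy(qty=4): fills=none; bids=[#1:1@103] asks=[-]
After op 4 [order #4] limit_buy(price=97, qty=3): fills=none; bids=[#1:1@103 #4:3@97] asks=[-]
After op 5 [order #5] limit_sell(price=95, qty=4): fills=#1x#5:1@103 #4x#5:3@97; bids=[-] asks=[-]
After op 6 [order #6] limit_buy(price=100, qty=9): fills=none; bids=[#6:9@100] asks=[-]
After op 7 [order #7] market_buy(qty=7): fills=none; bids=[#6:9@100] asks=[-]
After op 8 [order #8] limit_buy(price=100, qty=4): fills=none; bids=[#6:9@100 #8:4@100] asks=[-]
After op 9 [order #9] market_buy(qty=7): fills=none; bids=[#6:9@100 #8:4@100] asks=[-]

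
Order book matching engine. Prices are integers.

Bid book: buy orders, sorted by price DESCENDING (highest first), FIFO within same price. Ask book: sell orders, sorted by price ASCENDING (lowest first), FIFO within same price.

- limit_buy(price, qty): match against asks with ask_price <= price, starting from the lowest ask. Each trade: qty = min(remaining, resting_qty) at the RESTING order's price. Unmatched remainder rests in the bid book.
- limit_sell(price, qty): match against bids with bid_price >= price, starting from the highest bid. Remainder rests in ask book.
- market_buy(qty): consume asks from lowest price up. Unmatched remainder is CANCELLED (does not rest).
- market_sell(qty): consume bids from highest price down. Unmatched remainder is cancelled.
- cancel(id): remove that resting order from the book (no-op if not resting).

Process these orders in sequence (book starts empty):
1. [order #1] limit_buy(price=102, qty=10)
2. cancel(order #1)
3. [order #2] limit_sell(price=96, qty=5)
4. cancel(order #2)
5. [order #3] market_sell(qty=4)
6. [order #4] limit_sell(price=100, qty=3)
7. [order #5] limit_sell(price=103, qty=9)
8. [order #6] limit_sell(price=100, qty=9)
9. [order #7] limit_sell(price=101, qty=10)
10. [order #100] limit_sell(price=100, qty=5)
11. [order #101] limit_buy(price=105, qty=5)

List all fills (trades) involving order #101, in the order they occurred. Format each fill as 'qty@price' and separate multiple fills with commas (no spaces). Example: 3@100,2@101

Answer: 3@100,2@100

Derivation:
After op 1 [order #1] limit_buy(price=102, qty=10): fills=none; bids=[#1:10@102] asks=[-]
After op 2 cancel(order #1): fills=none; bids=[-] asks=[-]
After op 3 [order #2] limit_sell(price=96, qty=5): fills=none; bids=[-] asks=[#2:5@96]
After op 4 cancel(order #2): fills=none; bids=[-] asks=[-]
After op 5 [order #3] market_sell(qty=4): fills=none; bids=[-] asks=[-]
After op 6 [order #4] limit_sell(price=100, qty=3): fills=none; bids=[-] asks=[#4:3@100]
After op 7 [order #5] limit_sell(price=103, qty=9): fills=none; bids=[-] asks=[#4:3@100 #5:9@103]
After op 8 [order #6] limit_sell(price=100, qty=9): fills=none; bids=[-] asks=[#4:3@100 #6:9@100 #5:9@103]
After op 9 [order #7] limit_sell(price=101, qty=10): fills=none; bids=[-] asks=[#4:3@100 #6:9@100 #7:10@101 #5:9@103]
After op 10 [order #100] limit_sell(price=100, qty=5): fills=none; bids=[-] asks=[#4:3@100 #6:9@100 #100:5@100 #7:10@101 #5:9@103]
After op 11 [order #101] limit_buy(price=105, qty=5): fills=#101x#4:3@100 #101x#6:2@100; bids=[-] asks=[#6:7@100 #100:5@100 #7:10@101 #5:9@103]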